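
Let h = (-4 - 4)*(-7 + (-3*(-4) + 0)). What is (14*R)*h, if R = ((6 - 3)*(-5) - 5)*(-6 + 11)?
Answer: 56000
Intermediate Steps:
R = -100 (R = (3*(-5) - 5)*5 = (-15 - 5)*5 = -20*5 = -100)
h = -40 (h = -8*(-7 + (12 + 0)) = -8*(-7 + 12) = -8*5 = -40)
(14*R)*h = (14*(-100))*(-40) = -1400*(-40) = 56000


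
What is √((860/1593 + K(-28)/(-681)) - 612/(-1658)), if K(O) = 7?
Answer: √8973578745424623/99925173 ≈ 0.94800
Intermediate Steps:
√((860/1593 + K(-28)/(-681)) - 612/(-1658)) = √((860/1593 + 7/(-681)) - 612/(-1658)) = √((860*(1/1593) + 7*(-1/681)) - 612*(-1/1658)) = √((860/1593 - 7/681) + 306/829) = √(191503/361611 + 306/829) = √(269408953/299775519) = √8973578745424623/99925173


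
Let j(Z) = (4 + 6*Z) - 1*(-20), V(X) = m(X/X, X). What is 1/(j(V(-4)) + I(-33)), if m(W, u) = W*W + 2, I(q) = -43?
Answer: -1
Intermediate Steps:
m(W, u) = 2 + W² (m(W, u) = W² + 2 = 2 + W²)
V(X) = 3 (V(X) = 2 + (X/X)² = 2 + 1² = 2 + 1 = 3)
j(Z) = 24 + 6*Z (j(Z) = (4 + 6*Z) + 20 = 24 + 6*Z)
1/(j(V(-4)) + I(-33)) = 1/((24 + 6*3) - 43) = 1/((24 + 18) - 43) = 1/(42 - 43) = 1/(-1) = -1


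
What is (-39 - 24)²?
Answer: 3969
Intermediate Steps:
(-39 - 24)² = (-63)² = 3969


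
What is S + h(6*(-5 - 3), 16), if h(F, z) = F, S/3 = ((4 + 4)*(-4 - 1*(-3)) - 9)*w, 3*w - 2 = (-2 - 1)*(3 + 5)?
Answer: 326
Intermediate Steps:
w = -22/3 (w = ⅔ + ((-2 - 1)*(3 + 5))/3 = ⅔ + (-3*8)/3 = ⅔ + (⅓)*(-24) = ⅔ - 8 = -22/3 ≈ -7.3333)
S = 374 (S = 3*(((4 + 4)*(-4 - 1*(-3)) - 9)*(-22/3)) = 3*((8*(-4 + 3) - 9)*(-22/3)) = 3*((8*(-1) - 9)*(-22/3)) = 3*((-8 - 9)*(-22/3)) = 3*(-17*(-22/3)) = 3*(374/3) = 374)
S + h(6*(-5 - 3), 16) = 374 + 6*(-5 - 3) = 374 + 6*(-8) = 374 - 48 = 326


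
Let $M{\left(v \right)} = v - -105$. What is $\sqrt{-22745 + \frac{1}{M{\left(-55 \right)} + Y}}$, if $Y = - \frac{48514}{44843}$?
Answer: $\frac{i \sqrt{27362431605640593}}{1096818} \approx 150.81 i$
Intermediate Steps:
$Y = - \frac{48514}{44843}$ ($Y = \left(-48514\right) \frac{1}{44843} = - \frac{48514}{44843} \approx -1.0819$)
$M{\left(v \right)} = 105 + v$ ($M{\left(v \right)} = v + 105 = 105 + v$)
$\sqrt{-22745 + \frac{1}{M{\left(-55 \right)} + Y}} = \sqrt{-22745 + \frac{1}{\left(105 - 55\right) - \frac{48514}{44843}}} = \sqrt{-22745 + \frac{1}{50 - \frac{48514}{44843}}} = \sqrt{-22745 + \frac{1}{\frac{2193636}{44843}}} = \sqrt{-22745 + \frac{44843}{2193636}} = \sqrt{- \frac{49894205977}{2193636}} = \frac{i \sqrt{27362431605640593}}{1096818}$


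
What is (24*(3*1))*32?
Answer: 2304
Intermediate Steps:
(24*(3*1))*32 = (24*3)*32 = 72*32 = 2304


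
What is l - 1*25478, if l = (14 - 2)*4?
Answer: -25430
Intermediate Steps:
l = 48 (l = 12*4 = 48)
l - 1*25478 = 48 - 1*25478 = 48 - 25478 = -25430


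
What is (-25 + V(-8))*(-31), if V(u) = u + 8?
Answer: 775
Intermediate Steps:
V(u) = 8 + u
(-25 + V(-8))*(-31) = (-25 + (8 - 8))*(-31) = (-25 + 0)*(-31) = -25*(-31) = 775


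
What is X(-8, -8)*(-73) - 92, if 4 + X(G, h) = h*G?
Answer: -4472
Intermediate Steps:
X(G, h) = -4 + G*h (X(G, h) = -4 + h*G = -4 + G*h)
X(-8, -8)*(-73) - 92 = (-4 - 8*(-8))*(-73) - 92 = (-4 + 64)*(-73) - 92 = 60*(-73) - 92 = -4380 - 92 = -4472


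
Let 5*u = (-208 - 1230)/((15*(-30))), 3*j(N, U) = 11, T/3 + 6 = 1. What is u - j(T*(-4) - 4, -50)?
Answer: -3406/1125 ≈ -3.0276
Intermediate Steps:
T = -15 (T = -18 + 3*1 = -18 + 3 = -15)
j(N, U) = 11/3 (j(N, U) = (1/3)*11 = 11/3)
u = 719/1125 (u = ((-208 - 1230)/((15*(-30))))/5 = (-1438/(-450))/5 = (-1438*(-1/450))/5 = (1/5)*(719/225) = 719/1125 ≈ 0.63911)
u - j(T*(-4) - 4, -50) = 719/1125 - 1*11/3 = 719/1125 - 11/3 = -3406/1125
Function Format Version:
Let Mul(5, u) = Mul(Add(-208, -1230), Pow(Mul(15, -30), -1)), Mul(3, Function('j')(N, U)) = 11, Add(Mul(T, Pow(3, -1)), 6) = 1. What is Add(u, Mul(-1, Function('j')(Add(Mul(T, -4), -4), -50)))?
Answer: Rational(-3406, 1125) ≈ -3.0276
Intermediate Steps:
T = -15 (T = Add(-18, Mul(3, 1)) = Add(-18, 3) = -15)
Function('j')(N, U) = Rational(11, 3) (Function('j')(N, U) = Mul(Rational(1, 3), 11) = Rational(11, 3))
u = Rational(719, 1125) (u = Mul(Rational(1, 5), Mul(Add(-208, -1230), Pow(Mul(15, -30), -1))) = Mul(Rational(1, 5), Mul(-1438, Pow(-450, -1))) = Mul(Rational(1, 5), Mul(-1438, Rational(-1, 450))) = Mul(Rational(1, 5), Rational(719, 225)) = Rational(719, 1125) ≈ 0.63911)
Add(u, Mul(-1, Function('j')(Add(Mul(T, -4), -4), -50))) = Add(Rational(719, 1125), Mul(-1, Rational(11, 3))) = Add(Rational(719, 1125), Rational(-11, 3)) = Rational(-3406, 1125)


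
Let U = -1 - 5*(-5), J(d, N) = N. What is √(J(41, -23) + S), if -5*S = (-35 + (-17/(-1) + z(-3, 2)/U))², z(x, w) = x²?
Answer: I*√136205/40 ≈ 9.2265*I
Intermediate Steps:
U = 24 (U = -1 + 25 = 24)
S = -19881/320 (S = -(-35 + (-17/(-1) + (-3)²/24))²/5 = -(-35 + (-17*(-1) + 9*(1/24)))²/5 = -(-35 + (17 + 3/8))²/5 = -(-35 + 139/8)²/5 = -(-141/8)²/5 = -⅕*19881/64 = -19881/320 ≈ -62.128)
√(J(41, -23) + S) = √(-23 - 19881/320) = √(-27241/320) = I*√136205/40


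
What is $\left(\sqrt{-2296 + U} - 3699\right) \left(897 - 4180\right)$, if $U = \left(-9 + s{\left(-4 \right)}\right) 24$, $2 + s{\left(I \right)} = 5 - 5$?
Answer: $12143817 - 52528 i \sqrt{10} \approx 1.2144 \cdot 10^{7} - 1.6611 \cdot 10^{5} i$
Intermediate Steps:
$s{\left(I \right)} = -2$ ($s{\left(I \right)} = -2 + \left(5 - 5\right) = -2 + 0 = -2$)
$U = -264$ ($U = \left(-9 - 2\right) 24 = \left(-11\right) 24 = -264$)
$\left(\sqrt{-2296 + U} - 3699\right) \left(897 - 4180\right) = \left(\sqrt{-2296 - 264} - 3699\right) \left(897 - 4180\right) = \left(\sqrt{-2560} - 3699\right) \left(-3283\right) = \left(16 i \sqrt{10} - 3699\right) \left(-3283\right) = \left(-3699 + 16 i \sqrt{10}\right) \left(-3283\right) = 12143817 - 52528 i \sqrt{10}$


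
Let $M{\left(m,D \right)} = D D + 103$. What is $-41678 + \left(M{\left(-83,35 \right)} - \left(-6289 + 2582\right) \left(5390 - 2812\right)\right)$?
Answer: $9516296$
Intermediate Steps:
$M{\left(m,D \right)} = 103 + D^{2}$ ($M{\left(m,D \right)} = D^{2} + 103 = 103 + D^{2}$)
$-41678 + \left(M{\left(-83,35 \right)} - \left(-6289 + 2582\right) \left(5390 - 2812\right)\right) = -41678 - \left(-103 - 1225 + \left(-6289 + 2582\right) \left(5390 - 2812\right)\right) = -41678 + \left(\left(103 + 1225\right) - \left(-3707\right) 2578\right) = -41678 + \left(1328 - -9556646\right) = -41678 + \left(1328 + 9556646\right) = -41678 + 9557974 = 9516296$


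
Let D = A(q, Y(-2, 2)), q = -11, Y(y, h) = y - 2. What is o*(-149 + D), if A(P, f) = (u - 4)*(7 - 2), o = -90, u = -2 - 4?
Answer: 17910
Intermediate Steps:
Y(y, h) = -2 + y
u = -6
A(P, f) = -50 (A(P, f) = (-6 - 4)*(7 - 2) = -10*5 = -50)
D = -50
o*(-149 + D) = -90*(-149 - 50) = -90*(-199) = 17910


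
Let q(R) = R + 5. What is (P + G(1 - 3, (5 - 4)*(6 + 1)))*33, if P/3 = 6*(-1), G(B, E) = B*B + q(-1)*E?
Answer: 462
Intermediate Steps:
q(R) = 5 + R
G(B, E) = B**2 + 4*E (G(B, E) = B*B + (5 - 1)*E = B**2 + 4*E)
P = -18 (P = 3*(6*(-1)) = 3*(-6) = -18)
(P + G(1 - 3, (5 - 4)*(6 + 1)))*33 = (-18 + ((1 - 3)**2 + 4*((5 - 4)*(6 + 1))))*33 = (-18 + ((-2)**2 + 4*(1*7)))*33 = (-18 + (4 + 4*7))*33 = (-18 + (4 + 28))*33 = (-18 + 32)*33 = 14*33 = 462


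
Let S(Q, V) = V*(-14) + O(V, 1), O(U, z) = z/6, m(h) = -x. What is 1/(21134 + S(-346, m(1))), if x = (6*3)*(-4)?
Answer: 6/120757 ≈ 4.9687e-5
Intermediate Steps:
x = -72 (x = 18*(-4) = -72)
m(h) = 72 (m(h) = -1*(-72) = 72)
O(U, z) = z/6 (O(U, z) = z*(⅙) = z/6)
S(Q, V) = ⅙ - 14*V (S(Q, V) = V*(-14) + (⅙)*1 = -14*V + ⅙ = ⅙ - 14*V)
1/(21134 + S(-346, m(1))) = 1/(21134 + (⅙ - 14*72)) = 1/(21134 + (⅙ - 1008)) = 1/(21134 - 6047/6) = 1/(120757/6) = 6/120757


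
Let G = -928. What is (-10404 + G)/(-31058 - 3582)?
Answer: 2833/8660 ≈ 0.32714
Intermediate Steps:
(-10404 + G)/(-31058 - 3582) = (-10404 - 928)/(-31058 - 3582) = -11332/(-34640) = -11332*(-1/34640) = 2833/8660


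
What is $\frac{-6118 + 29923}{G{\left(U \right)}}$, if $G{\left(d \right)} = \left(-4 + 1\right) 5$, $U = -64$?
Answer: $-1587$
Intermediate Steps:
$G{\left(d \right)} = -15$ ($G{\left(d \right)} = \left(-3\right) 5 = -15$)
$\frac{-6118 + 29923}{G{\left(U \right)}} = \frac{-6118 + 29923}{-15} = 23805 \left(- \frac{1}{15}\right) = -1587$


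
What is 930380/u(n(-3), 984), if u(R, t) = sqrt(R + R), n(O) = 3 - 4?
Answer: -465190*I*sqrt(2) ≈ -6.5788e+5*I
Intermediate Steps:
n(O) = -1
u(R, t) = sqrt(2)*sqrt(R) (u(R, t) = sqrt(2*R) = sqrt(2)*sqrt(R))
930380/u(n(-3), 984) = 930380/((sqrt(2)*sqrt(-1))) = 930380/((sqrt(2)*I)) = 930380/((I*sqrt(2))) = 930380*(-I*sqrt(2)/2) = -465190*I*sqrt(2)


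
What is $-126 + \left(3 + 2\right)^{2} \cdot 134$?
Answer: $3224$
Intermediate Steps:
$-126 + \left(3 + 2\right)^{2} \cdot 134 = -126 + 5^{2} \cdot 134 = -126 + 25 \cdot 134 = -126 + 3350 = 3224$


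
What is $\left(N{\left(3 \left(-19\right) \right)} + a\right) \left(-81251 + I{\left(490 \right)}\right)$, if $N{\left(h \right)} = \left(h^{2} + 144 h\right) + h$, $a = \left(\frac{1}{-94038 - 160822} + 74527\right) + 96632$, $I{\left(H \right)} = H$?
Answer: $- \frac{3419679577309019}{254860} \approx -1.3418 \cdot 10^{10}$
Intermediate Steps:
$a = \frac{43621582739}{254860}$ ($a = \left(\frac{1}{-254860} + 74527\right) + 96632 = \left(- \frac{1}{254860} + 74527\right) + 96632 = \frac{18993951219}{254860} + 96632 = \frac{43621582739}{254860} \approx 1.7116 \cdot 10^{5}$)
$N{\left(h \right)} = h^{2} + 145 h$
$\left(N{\left(3 \left(-19\right) \right)} + a\right) \left(-81251 + I{\left(490 \right)}\right) = \left(3 \left(-19\right) \left(145 + 3 \left(-19\right)\right) + \frac{43621582739}{254860}\right) \left(-81251 + 490\right) = \left(- 57 \left(145 - 57\right) + \frac{43621582739}{254860}\right) \left(-80761\right) = \left(\left(-57\right) 88 + \frac{43621582739}{254860}\right) \left(-80761\right) = \left(-5016 + \frac{43621582739}{254860}\right) \left(-80761\right) = \frac{42343204979}{254860} \left(-80761\right) = - \frac{3419679577309019}{254860}$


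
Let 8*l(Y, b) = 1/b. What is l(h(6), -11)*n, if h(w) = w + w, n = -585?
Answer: 585/88 ≈ 6.6477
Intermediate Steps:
h(w) = 2*w
l(Y, b) = 1/(8*b)
l(h(6), -11)*n = ((1/8)/(-11))*(-585) = ((1/8)*(-1/11))*(-585) = -1/88*(-585) = 585/88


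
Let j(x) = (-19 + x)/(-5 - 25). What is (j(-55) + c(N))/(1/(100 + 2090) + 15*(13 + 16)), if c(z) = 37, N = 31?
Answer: 86432/952651 ≈ 0.090728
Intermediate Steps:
j(x) = 19/30 - x/30 (j(x) = (-19 + x)/(-30) = (-19 + x)*(-1/30) = 19/30 - x/30)
(j(-55) + c(N))/(1/(100 + 2090) + 15*(13 + 16)) = ((19/30 - 1/30*(-55)) + 37)/(1/(100 + 2090) + 15*(13 + 16)) = ((19/30 + 11/6) + 37)/(1/2190 + 15*29) = (37/15 + 37)/(1/2190 + 435) = 592/(15*(952651/2190)) = (592/15)*(2190/952651) = 86432/952651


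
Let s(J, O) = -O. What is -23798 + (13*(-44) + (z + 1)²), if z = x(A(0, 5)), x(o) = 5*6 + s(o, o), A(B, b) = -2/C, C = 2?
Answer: -23346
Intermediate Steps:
A(B, b) = -1 (A(B, b) = -2/2 = -2*½ = -1)
x(o) = 30 - o (x(o) = 5*6 - o = 30 - o)
z = 31 (z = 30 - 1*(-1) = 30 + 1 = 31)
-23798 + (13*(-44) + (z + 1)²) = -23798 + (13*(-44) + (31 + 1)²) = -23798 + (-572 + 32²) = -23798 + (-572 + 1024) = -23798 + 452 = -23346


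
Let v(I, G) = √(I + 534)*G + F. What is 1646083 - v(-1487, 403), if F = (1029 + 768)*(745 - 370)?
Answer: 972208 - 403*I*√953 ≈ 9.7221e+5 - 12441.0*I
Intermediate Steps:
F = 673875 (F = 1797*375 = 673875)
v(I, G) = 673875 + G*√(534 + I) (v(I, G) = √(I + 534)*G + 673875 = √(534 + I)*G + 673875 = G*√(534 + I) + 673875 = 673875 + G*√(534 + I))
1646083 - v(-1487, 403) = 1646083 - (673875 + 403*√(534 - 1487)) = 1646083 - (673875 + 403*√(-953)) = 1646083 - (673875 + 403*(I*√953)) = 1646083 - (673875 + 403*I*√953) = 1646083 + (-673875 - 403*I*√953) = 972208 - 403*I*√953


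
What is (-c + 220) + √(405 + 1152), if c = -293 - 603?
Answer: 1116 + 3*√173 ≈ 1155.5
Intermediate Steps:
c = -896
(-c + 220) + √(405 + 1152) = (-1*(-896) + 220) + √(405 + 1152) = (896 + 220) + √1557 = 1116 + 3*√173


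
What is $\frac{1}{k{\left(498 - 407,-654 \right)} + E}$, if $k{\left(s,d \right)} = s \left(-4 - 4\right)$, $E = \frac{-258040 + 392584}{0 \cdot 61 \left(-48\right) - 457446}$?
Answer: $- \frac{76241}{55525872} \approx -0.0013731$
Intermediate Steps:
$E = - \frac{22424}{76241}$ ($E = \frac{134544}{0 \left(-48\right) - 457446} = \frac{134544}{0 - 457446} = \frac{134544}{-457446} = 134544 \left(- \frac{1}{457446}\right) = - \frac{22424}{76241} \approx -0.29412$)
$k{\left(s,d \right)} = - 8 s$ ($k{\left(s,d \right)} = s \left(-8\right) = - 8 s$)
$\frac{1}{k{\left(498 - 407,-654 \right)} + E} = \frac{1}{- 8 \left(498 - 407\right) - \frac{22424}{76241}} = \frac{1}{\left(-8\right) 91 - \frac{22424}{76241}} = \frac{1}{-728 - \frac{22424}{76241}} = \frac{1}{- \frac{55525872}{76241}} = - \frac{76241}{55525872}$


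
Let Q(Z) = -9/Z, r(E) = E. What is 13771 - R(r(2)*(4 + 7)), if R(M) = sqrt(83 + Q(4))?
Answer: 13771 - sqrt(323)/2 ≈ 13762.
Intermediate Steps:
R(M) = sqrt(323)/2 (R(M) = sqrt(83 - 9/4) = sqrt(323/4) = sqrt(323)/2)
13771 - R(r(2)*(4 + 7)) = 13771 - sqrt(323)/2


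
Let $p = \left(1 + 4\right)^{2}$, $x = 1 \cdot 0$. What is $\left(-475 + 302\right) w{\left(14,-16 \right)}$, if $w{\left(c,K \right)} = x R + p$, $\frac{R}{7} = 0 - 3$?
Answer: $-4325$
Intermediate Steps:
$R = -21$ ($R = 7 \left(0 - 3\right) = 7 \left(-3\right) = -21$)
$x = 0$
$p = 25$ ($p = 5^{2} = 25$)
$w{\left(c,K \right)} = 25$ ($w{\left(c,K \right)} = 0 \left(-21\right) + 25 = 0 + 25 = 25$)
$\left(-475 + 302\right) w{\left(14,-16 \right)} = \left(-475 + 302\right) 25 = \left(-173\right) 25 = -4325$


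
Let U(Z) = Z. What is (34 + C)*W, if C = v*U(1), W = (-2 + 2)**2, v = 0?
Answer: 0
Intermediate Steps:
W = 0 (W = 0**2 = 0)
C = 0 (C = 0*1 = 0)
(34 + C)*W = (34 + 0)*0 = 34*0 = 0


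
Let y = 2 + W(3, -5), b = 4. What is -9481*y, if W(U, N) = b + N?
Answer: -9481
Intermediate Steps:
W(U, N) = 4 + N
y = 1 (y = 2 + (4 - 5) = 2 - 1 = 1)
-9481*y = -9481*1 = -9481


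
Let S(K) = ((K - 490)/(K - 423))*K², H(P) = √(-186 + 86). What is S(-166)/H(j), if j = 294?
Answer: -9038368*I/2945 ≈ -3069.1*I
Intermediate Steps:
H(P) = 10*I (H(P) = √(-100) = 10*I)
S(K) = K²*(-490 + K)/(-423 + K) (S(K) = ((-490 + K)/(-423 + K))*K² = K²*(-490 + K)/(-423 + K))
S(-166)/H(j) = ((-166)²*(-490 - 166)/(-423 - 166))/((10*I)) = (27556*(-656)/(-589))*(-I/10) = (27556*(-1/589)*(-656))*(-I/10) = 18076736*(-I/10)/589 = -9038368*I/2945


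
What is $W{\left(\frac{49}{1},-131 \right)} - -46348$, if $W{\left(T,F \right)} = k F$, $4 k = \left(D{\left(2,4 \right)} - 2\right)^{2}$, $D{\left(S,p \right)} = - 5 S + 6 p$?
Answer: $41632$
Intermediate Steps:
$k = 36$ ($k = \frac{\left(\left(\left(-5\right) 2 + 6 \cdot 4\right) - 2\right)^{2}}{4} = \frac{\left(\left(-10 + 24\right) - 2\right)^{2}}{4} = \frac{\left(14 - 2\right)^{2}}{4} = \frac{12^{2}}{4} = \frac{1}{4} \cdot 144 = 36$)
$W{\left(T,F \right)} = 36 F$
$W{\left(\frac{49}{1},-131 \right)} - -46348 = 36 \left(-131\right) - -46348 = -4716 + 46348 = 41632$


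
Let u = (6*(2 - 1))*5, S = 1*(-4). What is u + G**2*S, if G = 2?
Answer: 14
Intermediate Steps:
S = -4
u = 30 (u = (6*1)*5 = 6*5 = 30)
u + G**2*S = 30 + 2**2*(-4) = 30 + 4*(-4) = 30 - 16 = 14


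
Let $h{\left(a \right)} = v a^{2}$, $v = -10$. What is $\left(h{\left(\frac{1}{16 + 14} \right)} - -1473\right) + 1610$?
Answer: $\frac{277469}{90} \approx 3083.0$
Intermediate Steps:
$h{\left(a \right)} = - 10 a^{2}$
$\left(h{\left(\frac{1}{16 + 14} \right)} - -1473\right) + 1610 = \left(- 10 \left(\frac{1}{16 + 14}\right)^{2} - -1473\right) + 1610 = \left(- 10 \left(\frac{1}{30}\right)^{2} + 1473\right) + 1610 = \left(- \frac{10}{900} + 1473\right) + 1610 = \left(\left(-10\right) \frac{1}{900} + 1473\right) + 1610 = \left(- \frac{1}{90} + 1473\right) + 1610 = \frac{132569}{90} + 1610 = \frac{277469}{90}$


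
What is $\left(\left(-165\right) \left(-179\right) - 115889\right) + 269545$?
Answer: $183191$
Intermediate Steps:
$\left(\left(-165\right) \left(-179\right) - 115889\right) + 269545 = \left(29535 - 115889\right) + 269545 = -86354 + 269545 = 183191$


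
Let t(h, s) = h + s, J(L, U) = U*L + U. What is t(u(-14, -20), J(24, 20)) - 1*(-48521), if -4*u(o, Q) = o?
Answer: 98049/2 ≈ 49025.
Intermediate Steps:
u(o, Q) = -o/4
J(L, U) = U + L*U (J(L, U) = L*U + U = U + L*U)
t(u(-14, -20), J(24, 20)) - 1*(-48521) = (-¼*(-14) + 20*(1 + 24)) - 1*(-48521) = (7/2 + 20*25) + 48521 = (7/2 + 500) + 48521 = 1007/2 + 48521 = 98049/2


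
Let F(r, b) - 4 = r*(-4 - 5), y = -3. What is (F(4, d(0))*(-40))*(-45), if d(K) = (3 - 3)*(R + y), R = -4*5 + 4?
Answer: -57600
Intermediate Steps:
R = -16 (R = -20 + 4 = -16)
d(K) = 0 (d(K) = (3 - 3)*(-16 - 3) = 0*(-19) = 0)
F(r, b) = 4 - 9*r (F(r, b) = 4 + r*(-4 - 5) = 4 + r*(-9) = 4 - 9*r)
(F(4, d(0))*(-40))*(-45) = ((4 - 9*4)*(-40))*(-45) = ((4 - 36)*(-40))*(-45) = -32*(-40)*(-45) = 1280*(-45) = -57600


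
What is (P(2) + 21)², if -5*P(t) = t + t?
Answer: 10201/25 ≈ 408.04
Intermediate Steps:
P(t) = -2*t/5 (P(t) = -(t + t)/5 = -2*t/5)
(P(2) + 21)² = (-⅖*2 + 21)² = (-⅘ + 21)² = (101/5)² = 10201/25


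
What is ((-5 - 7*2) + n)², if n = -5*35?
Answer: 37636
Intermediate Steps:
n = -175
((-5 - 7*2) + n)² = ((-5 - 7*2) - 175)² = ((-5 - 14) - 175)² = (-19 - 175)² = (-194)² = 37636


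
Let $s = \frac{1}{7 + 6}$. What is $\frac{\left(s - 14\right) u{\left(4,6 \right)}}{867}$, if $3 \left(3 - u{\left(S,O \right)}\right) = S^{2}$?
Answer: $\frac{1267}{33813} \approx 0.037471$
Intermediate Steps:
$u{\left(S,O \right)} = 3 - \frac{S^{2}}{3}$
$s = \frac{1}{13} \approx 0.076923$
$\frac{\left(s - 14\right) u{\left(4,6 \right)}}{867} = \frac{\left(\frac{1}{13} - 14\right) \left(3 - \frac{4^{2}}{3}\right)}{867} = - \frac{181 \left(3 - \frac{16}{3}\right)}{13} \cdot \frac{1}{867} = \left(- \frac{181}{13}\right) \left(- \frac{7}{3}\right) \frac{1}{867} = \frac{1267}{39} \cdot \frac{1}{867} = \frac{1267}{33813}$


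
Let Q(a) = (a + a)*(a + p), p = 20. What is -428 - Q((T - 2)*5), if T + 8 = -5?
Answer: -8678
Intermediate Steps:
T = -13 (T = -8 - 5 = -13)
Q(a) = 2*a*(20 + a) (Q(a) = (a + a)*(a + 20) = (2*a)*(20 + a) = 2*a*(20 + a))
-428 - Q((T - 2)*5) = -428 - 2*(-13 - 2)*5*(20 + (-13 - 2)*5) = -428 - 2*(-15*5)*(20 - 15*5) = -428 - 2*(-75)*(20 - 75) = -428 - 2*(-75)*(-55) = -428 - 1*8250 = -428 - 8250 = -8678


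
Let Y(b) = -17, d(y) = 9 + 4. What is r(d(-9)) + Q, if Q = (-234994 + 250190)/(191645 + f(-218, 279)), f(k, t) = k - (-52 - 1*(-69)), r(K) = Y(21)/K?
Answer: -1528211/1244165 ≈ -1.2283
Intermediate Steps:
d(y) = 13
r(K) = -17/K
f(k, t) = -17 + k (f(k, t) = k - (-52 + 69) = k - 1*17 = k - 17 = -17 + k)
Q = 7598/95705 (Q = (-234994 + 250190)/(191645 + (-17 - 218)) = 15196/(191645 - 235) = 15196/191410 = 15196*(1/191410) = 7598/95705 ≈ 0.079390)
r(d(-9)) + Q = -17/13 + 7598/95705 = -1528211/1244165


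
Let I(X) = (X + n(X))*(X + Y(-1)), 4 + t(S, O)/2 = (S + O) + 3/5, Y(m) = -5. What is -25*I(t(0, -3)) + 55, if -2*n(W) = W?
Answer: -2793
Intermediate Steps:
n(W) = -W/2
t(S, O) = -34/5 + 2*O + 2*S (t(S, O) = -8 + 2*((S + O) + 3/5) = -8 + 2*((O + S) + 3*(⅕)) = -8 + 2*((O + S) + ⅗) = -8 + 2*(⅗ + O + S) = -8 + (6/5 + 2*O + 2*S) = -34/5 + 2*O + 2*S)
I(X) = X*(-5 + X)/2 (I(X) = (X - X/2)*(X - 5) = (X/2)*(-5 + X) = X*(-5 + X)/2)
-25*I(t(0, -3)) + 55 = -25*(-34/5 + 2*(-3) + 2*0)*(-5 + (-34/5 + 2*(-3) + 2*0))/2 + 55 = -25*(-34/5 - 6 + 0)*(-5 + (-34/5 - 6 + 0))/2 + 55 = -25*(-64)*(-5 - 64/5)/(2*5) + 55 = -25*(-64)*(-89)/(2*5*5) + 55 = -25*2848/25 + 55 = -2848 + 55 = -2793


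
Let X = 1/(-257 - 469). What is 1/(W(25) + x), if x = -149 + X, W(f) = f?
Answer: -726/90025 ≈ -0.0080644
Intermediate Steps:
X = -1/726 (X = 1/(-726) = -1/726 ≈ -0.0013774)
x = -108175/726 (x = -149 - 1/726 = -108175/726 ≈ -149.00)
1/(W(25) + x) = 1/(25 - 108175/726) = 1/(-90025/726) = -726/90025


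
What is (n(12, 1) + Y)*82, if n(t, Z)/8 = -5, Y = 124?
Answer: 6888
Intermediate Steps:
n(t, Z) = -40 (n(t, Z) = 8*(-5) = -40)
(n(12, 1) + Y)*82 = (-40 + 124)*82 = 84*82 = 6888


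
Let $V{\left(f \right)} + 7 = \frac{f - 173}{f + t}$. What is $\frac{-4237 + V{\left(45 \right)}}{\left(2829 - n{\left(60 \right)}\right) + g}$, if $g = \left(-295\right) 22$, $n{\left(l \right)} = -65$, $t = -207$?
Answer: $\frac{85925}{72819} \approx 1.18$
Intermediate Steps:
$g = -6490$
$V{\left(f \right)} = -7 + \frac{-173 + f}{-207 + f}$ ($V{\left(f \right)} = -7 + \frac{f - 173}{f - 207} = -7 + \frac{-173 + f}{-207 + f}$)
$\frac{-4237 + V{\left(45 \right)}}{\left(2829 - n{\left(60 \right)}\right) + g} = \frac{-4237 + \frac{2 \left(638 - 135\right)}{-207 + 45}}{\left(2829 - -65\right) - 6490} = \frac{-4237 + \frac{2 \left(638 - 135\right)}{-162}}{\left(2829 + 65\right) - 6490} = \frac{-4237 + 2 \left(- \frac{1}{162}\right) 503}{2894 - 6490} = \frac{-4237 - \frac{503}{81}}{-3596} = \left(- \frac{343700}{81}\right) \left(- \frac{1}{3596}\right) = \frac{85925}{72819}$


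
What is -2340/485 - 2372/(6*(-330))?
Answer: -174139/48015 ≈ -3.6268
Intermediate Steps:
-2340/485 - 2372/(6*(-330)) = -2340*1/485 - 2372/(-1980) = -468/97 - 2372*(-1/1980) = -468/97 + 593/495 = -174139/48015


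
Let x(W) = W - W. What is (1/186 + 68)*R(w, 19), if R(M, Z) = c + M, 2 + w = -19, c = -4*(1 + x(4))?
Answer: -316225/186 ≈ -1700.1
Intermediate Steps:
x(W) = 0
c = -4 (c = -4*(1 + 0) = -4*1 = -4)
w = -21 (w = -2 - 19 = -21)
R(M, Z) = -4 + M
(1/186 + 68)*R(w, 19) = (1/186 + 68)*(-4 - 21) = (1/186 + 68)*(-25) = (12649/186)*(-25) = -316225/186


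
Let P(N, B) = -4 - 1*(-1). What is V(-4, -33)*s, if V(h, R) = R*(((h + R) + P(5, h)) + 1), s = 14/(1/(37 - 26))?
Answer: 198198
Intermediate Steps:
P(N, B) = -3 (P(N, B) = -4 + 1 = -3)
s = 154 (s = 14/(1/11) = 14*11 = 154)
V(h, R) = R*(-2 + R + h) (V(h, R) = R*(((h + R) - 3) + 1) = R*(((R + h) - 3) + 1) = R*((-3 + R + h) + 1) = R*(-2 + R + h))
V(-4, -33)*s = -33*(-2 - 33 - 4)*154 = -33*(-39)*154 = 1287*154 = 198198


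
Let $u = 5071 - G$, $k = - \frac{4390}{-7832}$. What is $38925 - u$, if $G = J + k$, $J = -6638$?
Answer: $\frac{106580051}{3916} \approx 27217.0$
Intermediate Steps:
$k = \frac{2195}{3916}$ ($k = \left(-4390\right) \left(- \frac{1}{7832}\right) = \frac{2195}{3916} \approx 0.56052$)
$G = - \frac{25992213}{3916}$ ($G = -6638 + \frac{2195}{3916} = - \frac{25992213}{3916} \approx -6637.4$)
$u = \frac{45850249}{3916}$ ($u = 5071 - - \frac{25992213}{3916} = 5071 + \frac{25992213}{3916} = \frac{45850249}{3916} \approx 11708.0$)
$38925 - u = 38925 - \frac{45850249}{3916} = \frac{106580051}{3916}$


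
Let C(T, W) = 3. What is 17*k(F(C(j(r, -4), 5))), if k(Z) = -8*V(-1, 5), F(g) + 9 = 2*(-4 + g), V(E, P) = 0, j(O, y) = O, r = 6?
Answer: 0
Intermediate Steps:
F(g) = -17 + 2*g (F(g) = -9 + 2*(-4 + g) = -9 + (-8 + 2*g) = -17 + 2*g)
k(Z) = 0 (k(Z) = -8*0 = 0)
17*k(F(C(j(r, -4), 5))) = 17*0 = 0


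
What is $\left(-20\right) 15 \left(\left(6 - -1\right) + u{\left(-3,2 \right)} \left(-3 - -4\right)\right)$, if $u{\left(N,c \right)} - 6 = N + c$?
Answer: $-3600$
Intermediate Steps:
$u{\left(N,c \right)} = 6 + N + c$ ($u{\left(N,c \right)} = 6 + \left(N + c\right) = 6 + N + c$)
$\left(-20\right) 15 \left(\left(6 - -1\right) + u{\left(-3,2 \right)} \left(-3 - -4\right)\right) = \left(-20\right) 15 \left(\left(6 - -1\right) + \left(6 - 3 + 2\right) \left(-3 - -4\right)\right) = - 300 \left(\left(6 + 1\right) + 5 \left(-3 + 4\right)\right) = - 300 \left(7 + 5 \cdot 1\right) = - 300 \left(7 + 5\right) = \left(-300\right) 12 = -3600$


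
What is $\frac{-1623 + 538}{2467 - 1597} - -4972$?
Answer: $\frac{864911}{174} \approx 4970.8$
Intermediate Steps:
$\frac{-1623 + 538}{2467 - 1597} - -4972 = - \frac{1085}{870} + 4972 = \left(-1085\right) \frac{1}{870} + 4972 = - \frac{217}{174} + 4972 = \frac{864911}{174}$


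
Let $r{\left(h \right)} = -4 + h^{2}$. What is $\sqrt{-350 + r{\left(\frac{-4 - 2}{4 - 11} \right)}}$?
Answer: $\frac{i \sqrt{17310}}{7} \approx 18.795 i$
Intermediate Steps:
$\sqrt{-350 + r{\left(\frac{-4 - 2}{4 - 11} \right)}} = \sqrt{-350 - \left(4 - \left(\frac{-4 - 2}{4 - 11}\right)^{2}\right)} = \sqrt{-350 - \left(4 - \left(- \frac{6}{-7}\right)^{2}\right)} = \sqrt{-350 - \left(4 - \left(\left(-6\right) \left(- \frac{1}{7}\right)\right)^{2}\right)} = \sqrt{-350 - \left(4 - \left(\frac{6}{7}\right)^{2}\right)} = \sqrt{-350 + \left(-4 + \frac{36}{49}\right)} = \sqrt{-350 - \frac{160}{49}} = \sqrt{- \frac{17310}{49}} = \frac{i \sqrt{17310}}{7}$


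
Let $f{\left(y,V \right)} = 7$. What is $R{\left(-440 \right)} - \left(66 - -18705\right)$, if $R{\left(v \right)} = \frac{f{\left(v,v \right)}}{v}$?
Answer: $- \frac{8259247}{440} \approx -18771.0$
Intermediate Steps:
$R{\left(v \right)} = \frac{7}{v}$
$R{\left(-440 \right)} - \left(66 - -18705\right) = \frac{7}{-440} - \left(66 - -18705\right) = 7 \left(- \frac{1}{440}\right) - \left(66 + 18705\right) = - \frac{7}{440} - 18771 = - \frac{8259247}{440}$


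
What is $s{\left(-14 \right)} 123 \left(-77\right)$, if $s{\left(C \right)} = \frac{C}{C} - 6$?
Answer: $47355$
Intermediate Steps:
$s{\left(C \right)} = -5$ ($s{\left(C \right)} = 1 - 6 = -5$)
$s{\left(-14 \right)} 123 \left(-77\right) = \left(-5\right) 123 \left(-77\right) = \left(-615\right) \left(-77\right) = 47355$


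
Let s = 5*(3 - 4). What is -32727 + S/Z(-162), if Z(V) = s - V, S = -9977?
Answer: -5148116/157 ≈ -32791.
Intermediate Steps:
s = -5 (s = 5*(-1) = -5)
Z(V) = -5 - V
-32727 + S/Z(-162) = -32727 - 9977/(-5 - 1*(-162)) = -32727 - 9977/(-5 + 162) = -32727 - 9977/157 = -5148116/157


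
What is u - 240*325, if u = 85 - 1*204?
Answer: -78119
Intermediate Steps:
u = -119 (u = 85 - 204 = -119)
u - 240*325 = -119 - 240*325 = -119 - 78000 = -78119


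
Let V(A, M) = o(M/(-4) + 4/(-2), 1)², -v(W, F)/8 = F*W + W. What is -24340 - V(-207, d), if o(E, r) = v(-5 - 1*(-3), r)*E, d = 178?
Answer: -2238484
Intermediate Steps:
v(W, F) = -8*W - 8*F*W (v(W, F) = -8*(F*W + W) = -8*(W + F*W) = -8*W - 8*F*W)
o(E, r) = E*(16 + 16*r) (o(E, r) = (-8*(-5 - 1*(-3))*(1 + r))*E = (-8*(-5 + 3)*(1 + r))*E = (-8*(-2)*(1 + r))*E = (16 + 16*r)*E = E*(16 + 16*r))
V(A, M) = (-64 - 8*M)² (V(A, M) = (16*(M/(-4) + 4/(-2))*(1 + 1))² = (16*(M*(-¼) + 4*(-½))*2)² = (16*(-M/4 - 2)*2)² = (16*(-2 - M/4)*2)² = (-64 - 8*M)²)
-24340 - V(-207, d) = -24340 - 64*(8 + 178)² = -24340 - 64*186² = -24340 - 64*34596 = -24340 - 1*2214144 = -24340 - 2214144 = -2238484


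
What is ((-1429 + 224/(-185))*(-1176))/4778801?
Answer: 311156664/884078185 ≈ 0.35196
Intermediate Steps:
((-1429 + 224/(-185))*(-1176))/4778801 = ((-1429 + 224*(-1/185))*(-1176))*(1/4778801) = ((-1429 - 224/185)*(-1176))*(1/4778801) = -264589/185*(-1176)*(1/4778801) = (311156664/185)*(1/4778801) = 311156664/884078185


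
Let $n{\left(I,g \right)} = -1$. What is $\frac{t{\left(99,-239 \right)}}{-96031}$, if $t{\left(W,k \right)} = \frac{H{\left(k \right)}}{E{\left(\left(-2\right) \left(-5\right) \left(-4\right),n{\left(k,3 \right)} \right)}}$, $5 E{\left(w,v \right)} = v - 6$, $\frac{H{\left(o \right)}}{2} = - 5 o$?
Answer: $\frac{11950}{672217} \approx 0.017777$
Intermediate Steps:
$H{\left(o \right)} = - 10 o$ ($H{\left(o \right)} = 2 \left(- 5 o\right) = - 10 o$)
$E{\left(w,v \right)} = - \frac{6}{5} + \frac{v}{5}$ ($E{\left(w,v \right)} = \frac{v - 6}{5} = \frac{-6 + v}{5} = - \frac{6}{5} + \frac{v}{5}$)
$t{\left(W,k \right)} = \frac{50 k}{7}$ ($t{\left(W,k \right)} = \frac{\left(-10\right) k}{- \frac{6}{5} + \frac{1}{5} \left(-1\right)} = \frac{\left(-10\right) k}{- \frac{6}{5} - \frac{1}{5}} = \frac{\left(-10\right) k}{- \frac{7}{5}} = - 10 k \left(- \frac{5}{7}\right) = \frac{50 k}{7}$)
$\frac{t{\left(99,-239 \right)}}{-96031} = \frac{\frac{50}{7} \left(-239\right)}{-96031} = \left(- \frac{11950}{7}\right) \left(- \frac{1}{96031}\right) = \frac{11950}{672217}$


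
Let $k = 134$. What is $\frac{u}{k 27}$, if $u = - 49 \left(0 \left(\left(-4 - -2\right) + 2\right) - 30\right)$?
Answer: $\frac{245}{603} \approx 0.4063$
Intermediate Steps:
$u = 1470$ ($u = - 49 \left(0 \left(\left(-4 + 2\right) + 2\right) - 30\right) = - 49 \left(0 \left(-2 + 2\right) - 30\right) = - 49 \left(0 \cdot 0 - 30\right) = - 49 \left(0 - 30\right) = \left(-49\right) \left(-30\right) = 1470$)
$\frac{u}{k 27} = \frac{1470}{134 \cdot 27} = \frac{1470}{3618} = 1470 \cdot \frac{1}{3618} = \frac{245}{603}$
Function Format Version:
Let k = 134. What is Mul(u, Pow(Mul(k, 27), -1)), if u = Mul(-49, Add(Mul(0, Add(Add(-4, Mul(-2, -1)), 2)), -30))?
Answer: Rational(245, 603) ≈ 0.40630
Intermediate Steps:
u = 1470 (u = Mul(-49, Add(Mul(0, Add(Add(-4, 2), 2)), -30)) = Mul(-49, Add(Mul(0, Add(-2, 2)), -30)) = Mul(-49, Add(Mul(0, 0), -30)) = Mul(-49, Add(0, -30)) = Mul(-49, -30) = 1470)
Mul(u, Pow(Mul(k, 27), -1)) = Mul(1470, Pow(Mul(134, 27), -1)) = Mul(1470, Pow(3618, -1)) = Mul(1470, Rational(1, 3618)) = Rational(245, 603)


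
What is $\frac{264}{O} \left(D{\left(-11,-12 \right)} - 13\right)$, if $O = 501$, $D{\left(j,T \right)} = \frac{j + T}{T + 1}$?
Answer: $- \frac{960}{167} \approx -5.7485$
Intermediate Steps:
$D{\left(j,T \right)} = \frac{T + j}{1 + T}$
$\frac{264}{O} \left(D{\left(-11,-12 \right)} - 13\right) = \frac{264}{501} \left(\frac{-12 - 11}{1 - 12} - 13\right) = 264 \cdot \frac{1}{501} \left(\frac{1}{-11} \left(-23\right) - 13\right) = \frac{88 \left(\left(- \frac{1}{11}\right) \left(-23\right) - 13\right)}{167} = \frac{88 \left(\frac{23}{11} - 13\right)}{167} = \frac{88}{167} \left(- \frac{120}{11}\right) = - \frac{960}{167}$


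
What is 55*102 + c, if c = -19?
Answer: 5591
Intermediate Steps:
55*102 + c = 55*102 - 19 = 5610 - 19 = 5591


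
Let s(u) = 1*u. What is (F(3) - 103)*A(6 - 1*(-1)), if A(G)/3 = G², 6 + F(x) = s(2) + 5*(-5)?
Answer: -19404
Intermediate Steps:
s(u) = u
F(x) = -29 (F(x) = -6 + (2 + 5*(-5)) = -6 + (2 - 25) = -6 - 23 = -29)
A(G) = 3*G²
(F(3) - 103)*A(6 - 1*(-1)) = (-29 - 103)*(3*(6 - 1*(-1))²) = -396*(6 + 1)² = -396*7² = -396*49 = -132*147 = -19404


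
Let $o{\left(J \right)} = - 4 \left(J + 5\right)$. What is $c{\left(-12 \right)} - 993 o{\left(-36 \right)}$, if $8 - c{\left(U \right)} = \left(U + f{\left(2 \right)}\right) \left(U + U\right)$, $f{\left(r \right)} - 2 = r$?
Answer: $-123316$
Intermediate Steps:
$f{\left(r \right)} = 2 + r$
$c{\left(U \right)} = 8 - 2 U \left(4 + U\right)$ ($c{\left(U \right)} = 8 - \left(U + \left(2 + 2\right)\right) \left(U + U\right) = 8 - \left(U + 4\right) 2 U = 8 - \left(4 + U\right) 2 U = 8 - 2 U \left(4 + U\right)$)
$o{\left(J \right)} = -20 - 4 J$ ($o{\left(J \right)} = - 4 \left(5 + J\right) = -20 - 4 J$)
$c{\left(-12 \right)} - 993 o{\left(-36 \right)} = \left(8 - -96 - 2 \left(-12\right)^{2}\right) - 993 \left(-20 - -144\right) = \left(8 + 96 - 288\right) - 993 \left(-20 + 144\right) = \left(8 + 96 - 288\right) - 123132 = -184 - 123132 = -123316$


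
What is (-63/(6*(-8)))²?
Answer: 441/256 ≈ 1.7227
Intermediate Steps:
(-63/(6*(-8)))² = (-63/(-48))² = (-63*(-1/48))² = (21/16)² = 441/256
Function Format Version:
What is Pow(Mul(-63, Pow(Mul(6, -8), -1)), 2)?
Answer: Rational(441, 256) ≈ 1.7227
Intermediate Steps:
Pow(Mul(-63, Pow(Mul(6, -8), -1)), 2) = Pow(Mul(-63, Pow(-48, -1)), 2) = Pow(Mul(-63, Rational(-1, 48)), 2) = Pow(Rational(21, 16), 2) = Rational(441, 256)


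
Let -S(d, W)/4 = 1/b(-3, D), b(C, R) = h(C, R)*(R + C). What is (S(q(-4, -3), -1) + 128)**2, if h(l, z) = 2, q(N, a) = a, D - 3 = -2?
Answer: 16641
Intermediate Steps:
D = 1 (D = 3 - 2 = 1)
b(C, R) = 2*C + 2*R (b(C, R) = 2*(R + C) = 2*(C + R) = 2*C + 2*R)
S(d, W) = 1 (S(d, W) = -4/(2*(-3) + 2*1) = -4/(-6 + 2) = -4/(-4) = -4*(-1)/4 = -4*(-1/4) = 1)
(S(q(-4, -3), -1) + 128)**2 = (1 + 128)**2 = 129**2 = 16641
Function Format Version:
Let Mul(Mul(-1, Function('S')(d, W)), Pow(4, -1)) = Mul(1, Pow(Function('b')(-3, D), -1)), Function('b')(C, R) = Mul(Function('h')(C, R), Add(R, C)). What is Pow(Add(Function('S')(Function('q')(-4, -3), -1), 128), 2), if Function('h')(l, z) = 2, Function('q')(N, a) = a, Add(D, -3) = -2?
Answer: 16641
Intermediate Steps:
D = 1 (D = Add(3, -2) = 1)
Function('b')(C, R) = Add(Mul(2, C), Mul(2, R)) (Function('b')(C, R) = Mul(2, Add(R, C)) = Mul(2, Add(C, R)) = Add(Mul(2, C), Mul(2, R)))
Function('S')(d, W) = 1 (Function('S')(d, W) = Mul(-4, Mul(1, Pow(Add(Mul(2, -3), Mul(2, 1)), -1))) = Mul(-4, Mul(1, Pow(Add(-6, 2), -1))) = Mul(-4, Mul(1, Pow(-4, -1))) = Mul(-4, Mul(1, Rational(-1, 4))) = Mul(-4, Rational(-1, 4)) = 1)
Pow(Add(Function('S')(Function('q')(-4, -3), -1), 128), 2) = Pow(Add(1, 128), 2) = Pow(129, 2) = 16641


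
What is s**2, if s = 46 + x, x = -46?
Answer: 0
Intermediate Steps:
s = 0 (s = 46 - 46 = 0)
s**2 = 0**2 = 0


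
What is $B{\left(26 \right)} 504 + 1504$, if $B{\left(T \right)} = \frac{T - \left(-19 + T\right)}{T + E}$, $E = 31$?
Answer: $1672$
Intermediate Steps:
$B{\left(T \right)} = \frac{19}{31 + T}$ ($B{\left(T \right)} = \frac{T - \left(-19 + T\right)}{T + 31} = \frac{19}{31 + T}$)
$B{\left(26 \right)} 504 + 1504 = \frac{19}{31 + 26} \cdot 504 + 1504 = \frac{19}{57} \cdot 504 + 1504 = 19 \cdot \frac{1}{57} \cdot 504 + 1504 = \frac{1}{3} \cdot 504 + 1504 = 168 + 1504 = 1672$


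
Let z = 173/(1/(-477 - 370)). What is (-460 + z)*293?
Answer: -43068363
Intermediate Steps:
z = -146531 (z = 173/(1/(-847)) = 173/(-1/847) = 173*(-847) = -146531)
(-460 + z)*293 = (-460 - 146531)*293 = -146991*293 = -43068363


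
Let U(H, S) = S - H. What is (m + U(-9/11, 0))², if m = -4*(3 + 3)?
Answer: 65025/121 ≈ 537.40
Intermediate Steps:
m = -24 (m = -4*6 = -24)
(m + U(-9/11, 0))² = (-24 + (0 - (-9)/11))² = (-24 + (0 - 1*(-9/11)))² = (-24 + (0 + 9/11))² = (-24 + 9/11)² = (-255/11)² = 65025/121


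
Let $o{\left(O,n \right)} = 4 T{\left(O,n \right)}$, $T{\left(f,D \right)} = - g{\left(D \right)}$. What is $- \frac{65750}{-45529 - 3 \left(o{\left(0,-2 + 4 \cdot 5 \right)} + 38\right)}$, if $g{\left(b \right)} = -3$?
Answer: $\frac{65750}{45679} \approx 1.4394$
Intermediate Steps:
$T{\left(f,D \right)} = 3$ ($T{\left(f,D \right)} = \left(-1\right) \left(-3\right) = 3$)
$o{\left(O,n \right)} = 12$ ($o{\left(O,n \right)} = 4 \cdot 3 = 12$)
$- \frac{65750}{-45529 - 3 \left(o{\left(0,-2 + 4 \cdot 5 \right)} + 38\right)} = - \frac{65750}{-45529 - 3 \left(12 + 38\right)} = - \frac{65750}{-45529 - 3 \cdot 50} = - \frac{65750}{-45529 - 150} = - \frac{65750}{-45679} = \left(-65750\right) \left(- \frac{1}{45679}\right) = \frac{65750}{45679}$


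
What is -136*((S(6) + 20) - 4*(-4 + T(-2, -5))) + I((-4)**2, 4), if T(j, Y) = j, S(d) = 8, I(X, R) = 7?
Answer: -7065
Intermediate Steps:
-136*((S(6) + 20) - 4*(-4 + T(-2, -5))) + I((-4)**2, 4) = -136*((8 + 20) - 4*(-4 - 2)) + 7 = -136*(28 - 4*(-6)) + 7 = -136*(28 + 24) + 7 = -136*52 + 7 = -7072 + 7 = -7065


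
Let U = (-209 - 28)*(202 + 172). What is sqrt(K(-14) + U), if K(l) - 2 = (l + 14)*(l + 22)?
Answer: 2*I*sqrt(22159) ≈ 297.72*I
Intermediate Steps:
K(l) = 2 + (14 + l)*(22 + l) (K(l) = 2 + (l + 14)*(l + 22) = 2 + (14 + l)*(22 + l))
U = -88638 (U = -237*374 = -88638)
sqrt(K(-14) + U) = sqrt((310 + (-14)**2 + 36*(-14)) - 88638) = sqrt((310 + 196 - 504) - 88638) = sqrt(2 - 88638) = sqrt(-88636) = 2*I*sqrt(22159)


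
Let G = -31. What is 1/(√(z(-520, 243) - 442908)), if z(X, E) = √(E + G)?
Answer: -I*√2/(2*√(221454 - √53)) ≈ -0.0015026*I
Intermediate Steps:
z(X, E) = √(-31 + E) (z(X, E) = √(E - 31) = √(-31 + E))
1/(√(z(-520, 243) - 442908)) = 1/(√(√(-31 + 243) - 442908)) = 1/(√(√212 - 442908)) = 1/(√(2*√53 - 442908)) = 1/(√(-442908 + 2*√53)) = (-442908 + 2*√53)^(-½)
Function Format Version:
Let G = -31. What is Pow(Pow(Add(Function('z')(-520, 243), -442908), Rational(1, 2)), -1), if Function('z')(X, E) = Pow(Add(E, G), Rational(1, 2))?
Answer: Mul(Rational(-1, 2), I, Pow(2, Rational(1, 2)), Pow(Add(221454, Mul(-1, Pow(53, Rational(1, 2)))), Rational(-1, 2))) ≈ Mul(-0.0015026, I)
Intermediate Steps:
Function('z')(X, E) = Pow(Add(-31, E), Rational(1, 2)) (Function('z')(X, E) = Pow(Add(E, -31), Rational(1, 2)) = Pow(Add(-31, E), Rational(1, 2)))
Pow(Pow(Add(Function('z')(-520, 243), -442908), Rational(1, 2)), -1) = Pow(Pow(Add(Pow(Add(-31, 243), Rational(1, 2)), -442908), Rational(1, 2)), -1) = Pow(Pow(Add(Pow(212, Rational(1, 2)), -442908), Rational(1, 2)), -1) = Pow(Pow(Add(Mul(2, Pow(53, Rational(1, 2))), -442908), Rational(1, 2)), -1) = Pow(Pow(Add(-442908, Mul(2, Pow(53, Rational(1, 2)))), Rational(1, 2)), -1) = Pow(Add(-442908, Mul(2, Pow(53, Rational(1, 2)))), Rational(-1, 2))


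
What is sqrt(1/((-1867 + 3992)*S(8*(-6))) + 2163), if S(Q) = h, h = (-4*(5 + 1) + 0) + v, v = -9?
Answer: sqrt(425463449070)/14025 ≈ 46.508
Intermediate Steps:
h = -33 (h = (-4*(5 + 1) + 0) - 9 = (-4*6 + 0) - 9 = (-24 + 0) - 9 = -24 - 9 = -33)
S(Q) = -33
sqrt(1/((-1867 + 3992)*S(8*(-6))) + 2163) = sqrt(1/((-1867 + 3992)*(-33)) + 2163) = sqrt(-1/33/2125 + 2163) = sqrt((1/2125)*(-1/33) + 2163) = sqrt(-1/70125 + 2163) = sqrt(151680374/70125) = sqrt(425463449070)/14025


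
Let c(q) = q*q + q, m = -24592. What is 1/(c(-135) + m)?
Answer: -1/6502 ≈ -0.00015380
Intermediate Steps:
c(q) = q + q**2 (c(q) = q**2 + q = q + q**2)
1/(c(-135) + m) = 1/(-135*(1 - 135) - 24592) = 1/(-135*(-134) - 24592) = 1/(18090 - 24592) = 1/(-6502) = -1/6502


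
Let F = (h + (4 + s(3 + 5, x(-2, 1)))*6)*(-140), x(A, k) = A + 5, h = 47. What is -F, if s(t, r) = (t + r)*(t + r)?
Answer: 111580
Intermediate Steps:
x(A, k) = 5 + A
s(t, r) = (r + t)² (s(t, r) = (r + t)*(r + t) = (r + t)²)
F = -111580 (F = (47 + (4 + ((5 - 2) + (3 + 5))²)*6)*(-140) = (47 + (4 + (3 + 8)²)*6)*(-140) = (47 + (4 + 11²)*6)*(-140) = (47 + (4 + 121)*6)*(-140) = (47 + 125*6)*(-140) = (47 + 750)*(-140) = 797*(-140) = -111580)
-F = -1*(-111580) = 111580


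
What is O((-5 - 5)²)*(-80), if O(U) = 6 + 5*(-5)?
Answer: 1520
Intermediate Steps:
O(U) = -19 (O(U) = 6 - 25 = -19)
O((-5 - 5)²)*(-80) = -19*(-80) = 1520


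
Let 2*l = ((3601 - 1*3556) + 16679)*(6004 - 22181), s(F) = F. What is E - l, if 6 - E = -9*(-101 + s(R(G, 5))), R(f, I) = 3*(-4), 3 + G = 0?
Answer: 135271063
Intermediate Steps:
G = -3 (G = -3 + 0 = -3)
R(f, I) = -12
E = -1011 (E = 6 - (-9)*(-101 - 12) = 6 - (-9)*(-113) = 6 - 1*1017 = 6 - 1017 = -1011)
l = -135272074 (l = (((3601 - 1*3556) + 16679)*(6004 - 22181))/2 = (((3601 - 3556) + 16679)*(-16177))/2 = ((45 + 16679)*(-16177))/2 = (16724*(-16177))/2 = (½)*(-270544148) = -135272074)
E - l = -1011 - 1*(-135272074) = -1011 + 135272074 = 135271063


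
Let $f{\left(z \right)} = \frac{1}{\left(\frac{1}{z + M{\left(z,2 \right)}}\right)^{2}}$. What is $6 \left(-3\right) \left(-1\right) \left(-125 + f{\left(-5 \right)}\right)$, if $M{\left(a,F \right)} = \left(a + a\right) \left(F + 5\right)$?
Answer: $99000$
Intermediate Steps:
$M{\left(a,F \right)} = 2 a \left(5 + F\right)$
$f{\left(z \right)} = 225 z^{2}$ ($f{\left(z \right)} = \frac{1}{\left(\frac{1}{z + 2 z \left(5 + 2\right)}\right)^{2}} = \frac{1}{\left(\frac{1}{z + 2 z 7}\right)^{2}} = \frac{1}{\left(\frac{1}{z + 14 z}\right)^{2}} = \frac{1}{\left(\frac{1}{15 z}\right)^{2}} = \frac{1}{\frac{1}{225} \frac{1}{z^{2}}} = 225 z^{2}$)
$6 \left(-3\right) \left(-1\right) \left(-125 + f{\left(-5 \right)}\right) = 6 \left(-3\right) \left(-1\right) \left(-125 + 225 \left(-5\right)^{2}\right) = \left(-18\right) \left(-1\right) \left(-125 + 225 \cdot 25\right) = 18 \left(-125 + 5625\right) = 18 \cdot 5500 = 99000$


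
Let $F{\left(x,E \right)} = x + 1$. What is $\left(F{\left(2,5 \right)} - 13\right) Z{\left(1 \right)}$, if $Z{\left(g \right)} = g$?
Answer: $-10$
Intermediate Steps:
$F{\left(x,E \right)} = 1 + x$
$\left(F{\left(2,5 \right)} - 13\right) Z{\left(1 \right)} = \left(\left(1 + 2\right) - 13\right) 1 = \left(3 - 13\right) 1 = \left(-10\right) 1 = -10$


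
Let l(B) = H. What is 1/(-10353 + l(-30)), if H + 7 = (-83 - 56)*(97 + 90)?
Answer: -1/36353 ≈ -2.7508e-5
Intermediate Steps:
H = -26000 (H = -7 + (-83 - 56)*(97 + 90) = -7 - 139*187 = -7 - 25993 = -26000)
l(B) = -26000
1/(-10353 + l(-30)) = 1/(-10353 - 26000) = 1/(-36353) = -1/36353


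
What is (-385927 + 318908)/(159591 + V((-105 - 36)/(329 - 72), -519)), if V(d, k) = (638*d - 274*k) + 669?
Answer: -17223883/77643804 ≈ -0.22183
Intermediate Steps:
V(d, k) = 669 - 274*k + 638*d (V(d, k) = (-274*k + 638*d) + 669 = 669 - 274*k + 638*d)
(-385927 + 318908)/(159591 + V((-105 - 36)/(329 - 72), -519)) = (-385927 + 318908)/(159591 + (669 - 274*(-519) + 638*((-105 - 36)/(329 - 72)))) = -67019/(159591 + (669 + 142206 + 638*(-141/257))) = -67019/(159591 + (669 + 142206 - 89958/257)) = -67019/(159591 + 36628917/257) = -67019/77643804/257 = -67019*257/77643804 = -17223883/77643804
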